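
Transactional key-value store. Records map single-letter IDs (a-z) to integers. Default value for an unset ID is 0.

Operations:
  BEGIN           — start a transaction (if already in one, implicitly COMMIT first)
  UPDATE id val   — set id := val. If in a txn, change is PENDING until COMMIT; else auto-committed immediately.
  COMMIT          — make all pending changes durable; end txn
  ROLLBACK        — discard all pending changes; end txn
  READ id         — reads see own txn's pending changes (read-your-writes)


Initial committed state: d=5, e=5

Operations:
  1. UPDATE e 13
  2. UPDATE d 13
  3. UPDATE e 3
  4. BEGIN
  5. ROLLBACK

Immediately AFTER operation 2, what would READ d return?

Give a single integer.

Initial committed: {d=5, e=5}
Op 1: UPDATE e=13 (auto-commit; committed e=13)
Op 2: UPDATE d=13 (auto-commit; committed d=13)
After op 2: visible(d) = 13 (pending={}, committed={d=13, e=13})

Answer: 13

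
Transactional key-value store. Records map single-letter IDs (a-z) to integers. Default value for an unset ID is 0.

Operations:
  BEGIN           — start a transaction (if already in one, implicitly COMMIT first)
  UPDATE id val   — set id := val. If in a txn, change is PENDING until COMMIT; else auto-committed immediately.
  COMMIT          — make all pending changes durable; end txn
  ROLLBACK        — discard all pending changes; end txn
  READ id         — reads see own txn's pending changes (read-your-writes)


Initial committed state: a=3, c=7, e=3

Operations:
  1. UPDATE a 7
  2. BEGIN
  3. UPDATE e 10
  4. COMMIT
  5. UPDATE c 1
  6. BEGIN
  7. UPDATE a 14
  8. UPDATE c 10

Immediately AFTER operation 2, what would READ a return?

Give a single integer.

Answer: 7

Derivation:
Initial committed: {a=3, c=7, e=3}
Op 1: UPDATE a=7 (auto-commit; committed a=7)
Op 2: BEGIN: in_txn=True, pending={}
After op 2: visible(a) = 7 (pending={}, committed={a=7, c=7, e=3})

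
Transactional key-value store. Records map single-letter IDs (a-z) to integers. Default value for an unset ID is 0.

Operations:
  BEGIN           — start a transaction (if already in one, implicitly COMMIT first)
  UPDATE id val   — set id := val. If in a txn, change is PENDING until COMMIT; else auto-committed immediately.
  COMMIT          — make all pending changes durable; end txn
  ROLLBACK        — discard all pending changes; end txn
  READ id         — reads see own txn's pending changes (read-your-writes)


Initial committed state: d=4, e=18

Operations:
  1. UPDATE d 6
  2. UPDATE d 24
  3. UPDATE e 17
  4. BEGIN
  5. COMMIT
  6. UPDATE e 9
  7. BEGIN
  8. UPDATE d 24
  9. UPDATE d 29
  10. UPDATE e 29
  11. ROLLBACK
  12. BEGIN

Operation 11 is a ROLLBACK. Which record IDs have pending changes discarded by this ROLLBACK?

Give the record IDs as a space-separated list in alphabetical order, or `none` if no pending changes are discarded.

Answer: d e

Derivation:
Initial committed: {d=4, e=18}
Op 1: UPDATE d=6 (auto-commit; committed d=6)
Op 2: UPDATE d=24 (auto-commit; committed d=24)
Op 3: UPDATE e=17 (auto-commit; committed e=17)
Op 4: BEGIN: in_txn=True, pending={}
Op 5: COMMIT: merged [] into committed; committed now {d=24, e=17}
Op 6: UPDATE e=9 (auto-commit; committed e=9)
Op 7: BEGIN: in_txn=True, pending={}
Op 8: UPDATE d=24 (pending; pending now {d=24})
Op 9: UPDATE d=29 (pending; pending now {d=29})
Op 10: UPDATE e=29 (pending; pending now {d=29, e=29})
Op 11: ROLLBACK: discarded pending ['d', 'e']; in_txn=False
Op 12: BEGIN: in_txn=True, pending={}
ROLLBACK at op 11 discards: ['d', 'e']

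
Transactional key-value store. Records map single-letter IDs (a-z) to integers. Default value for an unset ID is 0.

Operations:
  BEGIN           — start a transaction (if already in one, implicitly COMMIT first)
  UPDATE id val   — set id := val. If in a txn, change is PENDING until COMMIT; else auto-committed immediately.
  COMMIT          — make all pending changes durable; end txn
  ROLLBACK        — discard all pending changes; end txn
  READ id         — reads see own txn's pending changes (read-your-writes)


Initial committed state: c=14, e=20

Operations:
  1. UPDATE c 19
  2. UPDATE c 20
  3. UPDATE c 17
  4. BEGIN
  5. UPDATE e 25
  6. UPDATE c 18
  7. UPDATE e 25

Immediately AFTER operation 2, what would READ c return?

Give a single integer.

Answer: 20

Derivation:
Initial committed: {c=14, e=20}
Op 1: UPDATE c=19 (auto-commit; committed c=19)
Op 2: UPDATE c=20 (auto-commit; committed c=20)
After op 2: visible(c) = 20 (pending={}, committed={c=20, e=20})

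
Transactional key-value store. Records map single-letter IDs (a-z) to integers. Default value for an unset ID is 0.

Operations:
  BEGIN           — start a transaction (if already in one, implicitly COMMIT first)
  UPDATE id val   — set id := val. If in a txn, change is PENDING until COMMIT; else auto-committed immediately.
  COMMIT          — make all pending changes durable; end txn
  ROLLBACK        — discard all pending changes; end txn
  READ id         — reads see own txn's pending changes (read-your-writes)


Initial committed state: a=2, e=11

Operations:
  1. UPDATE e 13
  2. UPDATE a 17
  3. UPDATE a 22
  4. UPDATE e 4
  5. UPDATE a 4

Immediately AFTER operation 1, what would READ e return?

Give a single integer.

Answer: 13

Derivation:
Initial committed: {a=2, e=11}
Op 1: UPDATE e=13 (auto-commit; committed e=13)
After op 1: visible(e) = 13 (pending={}, committed={a=2, e=13})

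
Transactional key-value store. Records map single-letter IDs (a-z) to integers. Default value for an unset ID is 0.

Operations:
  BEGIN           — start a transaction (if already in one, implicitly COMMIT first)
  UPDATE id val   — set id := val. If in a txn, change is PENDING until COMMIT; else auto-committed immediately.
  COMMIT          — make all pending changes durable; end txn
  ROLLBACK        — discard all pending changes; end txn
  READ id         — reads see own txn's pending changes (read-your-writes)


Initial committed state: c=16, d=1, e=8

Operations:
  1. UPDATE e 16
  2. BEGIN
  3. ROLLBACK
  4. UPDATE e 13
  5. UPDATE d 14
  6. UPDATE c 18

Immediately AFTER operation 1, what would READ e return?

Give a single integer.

Initial committed: {c=16, d=1, e=8}
Op 1: UPDATE e=16 (auto-commit; committed e=16)
After op 1: visible(e) = 16 (pending={}, committed={c=16, d=1, e=16})

Answer: 16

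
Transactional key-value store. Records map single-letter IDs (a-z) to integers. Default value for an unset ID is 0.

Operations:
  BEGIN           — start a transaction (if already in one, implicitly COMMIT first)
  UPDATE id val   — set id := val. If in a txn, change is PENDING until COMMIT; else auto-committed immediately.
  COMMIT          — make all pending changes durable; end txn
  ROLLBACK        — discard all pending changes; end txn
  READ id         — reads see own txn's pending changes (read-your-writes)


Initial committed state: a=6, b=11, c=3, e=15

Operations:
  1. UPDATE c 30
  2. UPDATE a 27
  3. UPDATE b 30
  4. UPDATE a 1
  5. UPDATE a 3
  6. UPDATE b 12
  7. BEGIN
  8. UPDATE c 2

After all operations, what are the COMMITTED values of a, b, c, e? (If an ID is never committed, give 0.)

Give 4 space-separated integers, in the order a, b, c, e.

Initial committed: {a=6, b=11, c=3, e=15}
Op 1: UPDATE c=30 (auto-commit; committed c=30)
Op 2: UPDATE a=27 (auto-commit; committed a=27)
Op 3: UPDATE b=30 (auto-commit; committed b=30)
Op 4: UPDATE a=1 (auto-commit; committed a=1)
Op 5: UPDATE a=3 (auto-commit; committed a=3)
Op 6: UPDATE b=12 (auto-commit; committed b=12)
Op 7: BEGIN: in_txn=True, pending={}
Op 8: UPDATE c=2 (pending; pending now {c=2})
Final committed: {a=3, b=12, c=30, e=15}

Answer: 3 12 30 15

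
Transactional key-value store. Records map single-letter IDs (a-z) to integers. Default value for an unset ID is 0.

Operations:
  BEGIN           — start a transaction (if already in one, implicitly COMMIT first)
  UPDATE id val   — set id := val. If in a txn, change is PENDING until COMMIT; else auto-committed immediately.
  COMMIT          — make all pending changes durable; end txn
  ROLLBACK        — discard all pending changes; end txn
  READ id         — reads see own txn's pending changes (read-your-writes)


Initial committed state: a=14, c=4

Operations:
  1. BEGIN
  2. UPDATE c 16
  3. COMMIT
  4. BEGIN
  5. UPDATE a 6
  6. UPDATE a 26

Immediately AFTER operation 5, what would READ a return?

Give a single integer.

Initial committed: {a=14, c=4}
Op 1: BEGIN: in_txn=True, pending={}
Op 2: UPDATE c=16 (pending; pending now {c=16})
Op 3: COMMIT: merged ['c'] into committed; committed now {a=14, c=16}
Op 4: BEGIN: in_txn=True, pending={}
Op 5: UPDATE a=6 (pending; pending now {a=6})
After op 5: visible(a) = 6 (pending={a=6}, committed={a=14, c=16})

Answer: 6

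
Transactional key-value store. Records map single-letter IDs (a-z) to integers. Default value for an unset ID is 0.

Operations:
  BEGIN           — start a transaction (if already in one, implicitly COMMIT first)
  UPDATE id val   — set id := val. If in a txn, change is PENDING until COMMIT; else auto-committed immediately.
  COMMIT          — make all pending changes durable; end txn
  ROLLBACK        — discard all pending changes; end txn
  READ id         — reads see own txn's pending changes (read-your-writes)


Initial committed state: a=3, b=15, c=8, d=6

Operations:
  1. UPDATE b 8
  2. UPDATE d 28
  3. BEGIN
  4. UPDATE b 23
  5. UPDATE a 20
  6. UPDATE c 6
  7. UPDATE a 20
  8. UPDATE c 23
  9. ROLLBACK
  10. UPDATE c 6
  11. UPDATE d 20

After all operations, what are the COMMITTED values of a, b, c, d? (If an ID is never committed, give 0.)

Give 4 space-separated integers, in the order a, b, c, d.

Initial committed: {a=3, b=15, c=8, d=6}
Op 1: UPDATE b=8 (auto-commit; committed b=8)
Op 2: UPDATE d=28 (auto-commit; committed d=28)
Op 3: BEGIN: in_txn=True, pending={}
Op 4: UPDATE b=23 (pending; pending now {b=23})
Op 5: UPDATE a=20 (pending; pending now {a=20, b=23})
Op 6: UPDATE c=6 (pending; pending now {a=20, b=23, c=6})
Op 7: UPDATE a=20 (pending; pending now {a=20, b=23, c=6})
Op 8: UPDATE c=23 (pending; pending now {a=20, b=23, c=23})
Op 9: ROLLBACK: discarded pending ['a', 'b', 'c']; in_txn=False
Op 10: UPDATE c=6 (auto-commit; committed c=6)
Op 11: UPDATE d=20 (auto-commit; committed d=20)
Final committed: {a=3, b=8, c=6, d=20}

Answer: 3 8 6 20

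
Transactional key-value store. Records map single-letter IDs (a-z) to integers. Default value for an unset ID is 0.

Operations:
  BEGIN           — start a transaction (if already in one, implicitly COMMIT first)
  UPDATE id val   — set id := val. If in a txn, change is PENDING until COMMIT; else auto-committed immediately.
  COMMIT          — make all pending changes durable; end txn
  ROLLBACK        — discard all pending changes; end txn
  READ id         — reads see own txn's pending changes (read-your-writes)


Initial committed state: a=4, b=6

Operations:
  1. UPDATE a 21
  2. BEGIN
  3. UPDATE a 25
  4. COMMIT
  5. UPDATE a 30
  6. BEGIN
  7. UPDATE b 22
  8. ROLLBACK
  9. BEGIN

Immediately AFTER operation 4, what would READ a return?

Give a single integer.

Answer: 25

Derivation:
Initial committed: {a=4, b=6}
Op 1: UPDATE a=21 (auto-commit; committed a=21)
Op 2: BEGIN: in_txn=True, pending={}
Op 3: UPDATE a=25 (pending; pending now {a=25})
Op 4: COMMIT: merged ['a'] into committed; committed now {a=25, b=6}
After op 4: visible(a) = 25 (pending={}, committed={a=25, b=6})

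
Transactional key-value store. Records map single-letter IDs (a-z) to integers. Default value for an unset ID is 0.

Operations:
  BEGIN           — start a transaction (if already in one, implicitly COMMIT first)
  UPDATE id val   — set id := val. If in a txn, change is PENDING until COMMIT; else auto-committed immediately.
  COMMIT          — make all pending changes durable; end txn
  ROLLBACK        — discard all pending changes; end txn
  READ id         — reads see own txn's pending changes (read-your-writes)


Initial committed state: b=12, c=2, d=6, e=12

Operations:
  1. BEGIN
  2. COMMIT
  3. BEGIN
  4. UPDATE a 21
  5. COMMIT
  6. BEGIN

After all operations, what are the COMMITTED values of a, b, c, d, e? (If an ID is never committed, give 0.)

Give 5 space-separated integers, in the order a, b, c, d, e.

Answer: 21 12 2 6 12

Derivation:
Initial committed: {b=12, c=2, d=6, e=12}
Op 1: BEGIN: in_txn=True, pending={}
Op 2: COMMIT: merged [] into committed; committed now {b=12, c=2, d=6, e=12}
Op 3: BEGIN: in_txn=True, pending={}
Op 4: UPDATE a=21 (pending; pending now {a=21})
Op 5: COMMIT: merged ['a'] into committed; committed now {a=21, b=12, c=2, d=6, e=12}
Op 6: BEGIN: in_txn=True, pending={}
Final committed: {a=21, b=12, c=2, d=6, e=12}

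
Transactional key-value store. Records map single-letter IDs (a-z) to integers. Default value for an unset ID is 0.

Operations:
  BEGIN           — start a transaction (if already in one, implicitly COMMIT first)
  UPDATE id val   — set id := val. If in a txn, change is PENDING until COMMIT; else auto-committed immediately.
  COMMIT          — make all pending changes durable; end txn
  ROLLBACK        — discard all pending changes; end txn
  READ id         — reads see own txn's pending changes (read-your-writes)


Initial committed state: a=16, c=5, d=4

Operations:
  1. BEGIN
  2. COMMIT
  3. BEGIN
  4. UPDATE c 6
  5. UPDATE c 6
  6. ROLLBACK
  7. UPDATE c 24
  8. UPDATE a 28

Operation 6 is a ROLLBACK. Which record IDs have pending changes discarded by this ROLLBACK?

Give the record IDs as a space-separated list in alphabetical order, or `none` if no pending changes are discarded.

Answer: c

Derivation:
Initial committed: {a=16, c=5, d=4}
Op 1: BEGIN: in_txn=True, pending={}
Op 2: COMMIT: merged [] into committed; committed now {a=16, c=5, d=4}
Op 3: BEGIN: in_txn=True, pending={}
Op 4: UPDATE c=6 (pending; pending now {c=6})
Op 5: UPDATE c=6 (pending; pending now {c=6})
Op 6: ROLLBACK: discarded pending ['c']; in_txn=False
Op 7: UPDATE c=24 (auto-commit; committed c=24)
Op 8: UPDATE a=28 (auto-commit; committed a=28)
ROLLBACK at op 6 discards: ['c']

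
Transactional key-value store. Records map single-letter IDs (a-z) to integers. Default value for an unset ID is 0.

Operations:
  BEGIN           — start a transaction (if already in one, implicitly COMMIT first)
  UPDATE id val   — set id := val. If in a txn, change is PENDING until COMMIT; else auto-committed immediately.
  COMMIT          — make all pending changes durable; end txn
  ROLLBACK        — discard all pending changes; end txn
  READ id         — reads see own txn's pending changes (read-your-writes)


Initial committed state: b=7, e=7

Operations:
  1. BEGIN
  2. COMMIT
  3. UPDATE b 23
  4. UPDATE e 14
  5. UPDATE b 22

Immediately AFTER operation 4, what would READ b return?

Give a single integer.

Answer: 23

Derivation:
Initial committed: {b=7, e=7}
Op 1: BEGIN: in_txn=True, pending={}
Op 2: COMMIT: merged [] into committed; committed now {b=7, e=7}
Op 3: UPDATE b=23 (auto-commit; committed b=23)
Op 4: UPDATE e=14 (auto-commit; committed e=14)
After op 4: visible(b) = 23 (pending={}, committed={b=23, e=14})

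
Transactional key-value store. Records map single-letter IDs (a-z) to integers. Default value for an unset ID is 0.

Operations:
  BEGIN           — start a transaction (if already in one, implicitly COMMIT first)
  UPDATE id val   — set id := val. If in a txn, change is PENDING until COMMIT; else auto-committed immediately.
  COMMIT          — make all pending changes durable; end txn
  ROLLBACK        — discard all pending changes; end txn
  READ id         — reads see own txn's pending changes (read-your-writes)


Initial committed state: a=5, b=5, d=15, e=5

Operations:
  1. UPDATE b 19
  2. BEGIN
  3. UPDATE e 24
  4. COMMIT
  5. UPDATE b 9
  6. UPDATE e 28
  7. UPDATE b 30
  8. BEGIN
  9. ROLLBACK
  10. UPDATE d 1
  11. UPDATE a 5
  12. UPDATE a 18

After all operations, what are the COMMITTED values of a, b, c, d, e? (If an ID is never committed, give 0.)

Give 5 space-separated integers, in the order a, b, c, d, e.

Initial committed: {a=5, b=5, d=15, e=5}
Op 1: UPDATE b=19 (auto-commit; committed b=19)
Op 2: BEGIN: in_txn=True, pending={}
Op 3: UPDATE e=24 (pending; pending now {e=24})
Op 4: COMMIT: merged ['e'] into committed; committed now {a=5, b=19, d=15, e=24}
Op 5: UPDATE b=9 (auto-commit; committed b=9)
Op 6: UPDATE e=28 (auto-commit; committed e=28)
Op 7: UPDATE b=30 (auto-commit; committed b=30)
Op 8: BEGIN: in_txn=True, pending={}
Op 9: ROLLBACK: discarded pending []; in_txn=False
Op 10: UPDATE d=1 (auto-commit; committed d=1)
Op 11: UPDATE a=5 (auto-commit; committed a=5)
Op 12: UPDATE a=18 (auto-commit; committed a=18)
Final committed: {a=18, b=30, d=1, e=28}

Answer: 18 30 0 1 28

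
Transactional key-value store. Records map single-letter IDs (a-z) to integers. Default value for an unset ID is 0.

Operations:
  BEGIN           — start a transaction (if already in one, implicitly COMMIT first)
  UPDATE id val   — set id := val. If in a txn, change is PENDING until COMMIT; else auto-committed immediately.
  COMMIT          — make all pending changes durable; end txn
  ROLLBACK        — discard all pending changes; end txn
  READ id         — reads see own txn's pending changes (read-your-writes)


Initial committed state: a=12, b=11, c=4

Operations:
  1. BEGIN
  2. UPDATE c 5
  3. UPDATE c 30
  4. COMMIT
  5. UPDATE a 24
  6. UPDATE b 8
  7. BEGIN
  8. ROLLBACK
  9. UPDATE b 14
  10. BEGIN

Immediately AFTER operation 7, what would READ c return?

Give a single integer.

Answer: 30

Derivation:
Initial committed: {a=12, b=11, c=4}
Op 1: BEGIN: in_txn=True, pending={}
Op 2: UPDATE c=5 (pending; pending now {c=5})
Op 3: UPDATE c=30 (pending; pending now {c=30})
Op 4: COMMIT: merged ['c'] into committed; committed now {a=12, b=11, c=30}
Op 5: UPDATE a=24 (auto-commit; committed a=24)
Op 6: UPDATE b=8 (auto-commit; committed b=8)
Op 7: BEGIN: in_txn=True, pending={}
After op 7: visible(c) = 30 (pending={}, committed={a=24, b=8, c=30})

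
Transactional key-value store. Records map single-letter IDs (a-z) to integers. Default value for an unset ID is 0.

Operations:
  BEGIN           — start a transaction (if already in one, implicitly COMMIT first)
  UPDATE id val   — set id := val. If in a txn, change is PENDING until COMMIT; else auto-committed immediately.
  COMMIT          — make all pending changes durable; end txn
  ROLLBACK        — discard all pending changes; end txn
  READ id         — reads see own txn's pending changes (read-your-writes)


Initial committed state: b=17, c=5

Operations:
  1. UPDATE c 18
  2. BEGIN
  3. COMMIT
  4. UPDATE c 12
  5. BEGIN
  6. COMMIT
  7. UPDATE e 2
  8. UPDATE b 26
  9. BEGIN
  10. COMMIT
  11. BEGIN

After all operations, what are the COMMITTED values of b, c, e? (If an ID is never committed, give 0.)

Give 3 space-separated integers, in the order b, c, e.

Initial committed: {b=17, c=5}
Op 1: UPDATE c=18 (auto-commit; committed c=18)
Op 2: BEGIN: in_txn=True, pending={}
Op 3: COMMIT: merged [] into committed; committed now {b=17, c=18}
Op 4: UPDATE c=12 (auto-commit; committed c=12)
Op 5: BEGIN: in_txn=True, pending={}
Op 6: COMMIT: merged [] into committed; committed now {b=17, c=12}
Op 7: UPDATE e=2 (auto-commit; committed e=2)
Op 8: UPDATE b=26 (auto-commit; committed b=26)
Op 9: BEGIN: in_txn=True, pending={}
Op 10: COMMIT: merged [] into committed; committed now {b=26, c=12, e=2}
Op 11: BEGIN: in_txn=True, pending={}
Final committed: {b=26, c=12, e=2}

Answer: 26 12 2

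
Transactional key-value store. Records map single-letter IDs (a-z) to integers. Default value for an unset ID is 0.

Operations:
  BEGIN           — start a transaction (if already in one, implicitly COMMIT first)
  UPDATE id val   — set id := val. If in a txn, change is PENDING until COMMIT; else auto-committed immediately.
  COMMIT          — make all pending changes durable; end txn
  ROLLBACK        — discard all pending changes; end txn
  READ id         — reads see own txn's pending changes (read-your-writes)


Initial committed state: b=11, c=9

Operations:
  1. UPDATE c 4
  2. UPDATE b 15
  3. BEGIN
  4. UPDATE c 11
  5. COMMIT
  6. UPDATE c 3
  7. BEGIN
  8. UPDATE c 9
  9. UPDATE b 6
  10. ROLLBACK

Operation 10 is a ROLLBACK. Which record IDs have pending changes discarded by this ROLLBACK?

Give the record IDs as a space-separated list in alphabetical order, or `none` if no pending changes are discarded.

Answer: b c

Derivation:
Initial committed: {b=11, c=9}
Op 1: UPDATE c=4 (auto-commit; committed c=4)
Op 2: UPDATE b=15 (auto-commit; committed b=15)
Op 3: BEGIN: in_txn=True, pending={}
Op 4: UPDATE c=11 (pending; pending now {c=11})
Op 5: COMMIT: merged ['c'] into committed; committed now {b=15, c=11}
Op 6: UPDATE c=3 (auto-commit; committed c=3)
Op 7: BEGIN: in_txn=True, pending={}
Op 8: UPDATE c=9 (pending; pending now {c=9})
Op 9: UPDATE b=6 (pending; pending now {b=6, c=9})
Op 10: ROLLBACK: discarded pending ['b', 'c']; in_txn=False
ROLLBACK at op 10 discards: ['b', 'c']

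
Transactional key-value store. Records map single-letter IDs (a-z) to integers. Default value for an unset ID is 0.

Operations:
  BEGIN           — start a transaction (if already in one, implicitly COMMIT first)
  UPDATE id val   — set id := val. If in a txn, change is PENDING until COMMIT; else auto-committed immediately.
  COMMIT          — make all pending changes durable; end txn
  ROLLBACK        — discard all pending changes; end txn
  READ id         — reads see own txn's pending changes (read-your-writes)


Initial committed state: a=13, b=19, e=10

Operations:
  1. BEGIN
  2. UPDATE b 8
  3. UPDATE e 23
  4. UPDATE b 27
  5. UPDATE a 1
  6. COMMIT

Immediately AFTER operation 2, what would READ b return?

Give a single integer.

Answer: 8

Derivation:
Initial committed: {a=13, b=19, e=10}
Op 1: BEGIN: in_txn=True, pending={}
Op 2: UPDATE b=8 (pending; pending now {b=8})
After op 2: visible(b) = 8 (pending={b=8}, committed={a=13, b=19, e=10})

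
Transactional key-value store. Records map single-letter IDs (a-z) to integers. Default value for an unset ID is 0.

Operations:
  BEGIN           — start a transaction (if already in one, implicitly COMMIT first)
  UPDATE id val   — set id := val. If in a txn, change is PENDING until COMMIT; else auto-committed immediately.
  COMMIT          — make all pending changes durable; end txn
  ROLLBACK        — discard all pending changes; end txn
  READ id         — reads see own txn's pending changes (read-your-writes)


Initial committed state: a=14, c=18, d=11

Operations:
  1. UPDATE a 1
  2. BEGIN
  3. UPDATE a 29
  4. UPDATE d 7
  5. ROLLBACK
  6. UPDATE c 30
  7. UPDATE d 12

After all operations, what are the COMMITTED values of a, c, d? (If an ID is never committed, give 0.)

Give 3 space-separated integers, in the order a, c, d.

Answer: 1 30 12

Derivation:
Initial committed: {a=14, c=18, d=11}
Op 1: UPDATE a=1 (auto-commit; committed a=1)
Op 2: BEGIN: in_txn=True, pending={}
Op 3: UPDATE a=29 (pending; pending now {a=29})
Op 4: UPDATE d=7 (pending; pending now {a=29, d=7})
Op 5: ROLLBACK: discarded pending ['a', 'd']; in_txn=False
Op 6: UPDATE c=30 (auto-commit; committed c=30)
Op 7: UPDATE d=12 (auto-commit; committed d=12)
Final committed: {a=1, c=30, d=12}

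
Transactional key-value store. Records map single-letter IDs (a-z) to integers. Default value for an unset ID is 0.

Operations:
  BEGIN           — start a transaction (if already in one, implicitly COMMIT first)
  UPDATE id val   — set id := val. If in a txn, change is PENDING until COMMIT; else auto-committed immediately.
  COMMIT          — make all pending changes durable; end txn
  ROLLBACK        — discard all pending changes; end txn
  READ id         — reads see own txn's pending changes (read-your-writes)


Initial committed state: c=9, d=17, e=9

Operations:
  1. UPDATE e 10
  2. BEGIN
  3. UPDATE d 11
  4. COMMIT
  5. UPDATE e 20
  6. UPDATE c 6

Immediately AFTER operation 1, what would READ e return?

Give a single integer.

Initial committed: {c=9, d=17, e=9}
Op 1: UPDATE e=10 (auto-commit; committed e=10)
After op 1: visible(e) = 10 (pending={}, committed={c=9, d=17, e=10})

Answer: 10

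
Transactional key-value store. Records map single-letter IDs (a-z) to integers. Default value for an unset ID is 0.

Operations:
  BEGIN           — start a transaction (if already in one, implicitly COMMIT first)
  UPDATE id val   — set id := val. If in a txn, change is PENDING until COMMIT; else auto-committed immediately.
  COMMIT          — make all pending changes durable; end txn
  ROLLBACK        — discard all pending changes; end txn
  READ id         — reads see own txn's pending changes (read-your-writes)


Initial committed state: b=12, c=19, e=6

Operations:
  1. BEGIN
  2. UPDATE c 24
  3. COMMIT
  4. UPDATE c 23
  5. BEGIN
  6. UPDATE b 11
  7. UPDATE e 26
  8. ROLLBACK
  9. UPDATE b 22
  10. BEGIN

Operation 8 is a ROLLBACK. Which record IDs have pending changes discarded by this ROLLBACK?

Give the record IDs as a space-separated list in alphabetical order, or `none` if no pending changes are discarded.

Initial committed: {b=12, c=19, e=6}
Op 1: BEGIN: in_txn=True, pending={}
Op 2: UPDATE c=24 (pending; pending now {c=24})
Op 3: COMMIT: merged ['c'] into committed; committed now {b=12, c=24, e=6}
Op 4: UPDATE c=23 (auto-commit; committed c=23)
Op 5: BEGIN: in_txn=True, pending={}
Op 6: UPDATE b=11 (pending; pending now {b=11})
Op 7: UPDATE e=26 (pending; pending now {b=11, e=26})
Op 8: ROLLBACK: discarded pending ['b', 'e']; in_txn=False
Op 9: UPDATE b=22 (auto-commit; committed b=22)
Op 10: BEGIN: in_txn=True, pending={}
ROLLBACK at op 8 discards: ['b', 'e']

Answer: b e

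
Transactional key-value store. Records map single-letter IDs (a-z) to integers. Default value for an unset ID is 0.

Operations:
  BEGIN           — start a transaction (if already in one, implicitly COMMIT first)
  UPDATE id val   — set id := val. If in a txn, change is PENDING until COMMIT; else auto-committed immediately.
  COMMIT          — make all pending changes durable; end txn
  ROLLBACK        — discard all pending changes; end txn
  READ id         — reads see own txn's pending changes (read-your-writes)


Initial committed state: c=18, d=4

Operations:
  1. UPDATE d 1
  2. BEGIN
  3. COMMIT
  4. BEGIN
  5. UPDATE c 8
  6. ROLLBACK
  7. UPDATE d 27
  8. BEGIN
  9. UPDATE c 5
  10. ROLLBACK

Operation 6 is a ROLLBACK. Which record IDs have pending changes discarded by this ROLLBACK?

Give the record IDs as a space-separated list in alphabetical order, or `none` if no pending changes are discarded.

Initial committed: {c=18, d=4}
Op 1: UPDATE d=1 (auto-commit; committed d=1)
Op 2: BEGIN: in_txn=True, pending={}
Op 3: COMMIT: merged [] into committed; committed now {c=18, d=1}
Op 4: BEGIN: in_txn=True, pending={}
Op 5: UPDATE c=8 (pending; pending now {c=8})
Op 6: ROLLBACK: discarded pending ['c']; in_txn=False
Op 7: UPDATE d=27 (auto-commit; committed d=27)
Op 8: BEGIN: in_txn=True, pending={}
Op 9: UPDATE c=5 (pending; pending now {c=5})
Op 10: ROLLBACK: discarded pending ['c']; in_txn=False
ROLLBACK at op 6 discards: ['c']

Answer: c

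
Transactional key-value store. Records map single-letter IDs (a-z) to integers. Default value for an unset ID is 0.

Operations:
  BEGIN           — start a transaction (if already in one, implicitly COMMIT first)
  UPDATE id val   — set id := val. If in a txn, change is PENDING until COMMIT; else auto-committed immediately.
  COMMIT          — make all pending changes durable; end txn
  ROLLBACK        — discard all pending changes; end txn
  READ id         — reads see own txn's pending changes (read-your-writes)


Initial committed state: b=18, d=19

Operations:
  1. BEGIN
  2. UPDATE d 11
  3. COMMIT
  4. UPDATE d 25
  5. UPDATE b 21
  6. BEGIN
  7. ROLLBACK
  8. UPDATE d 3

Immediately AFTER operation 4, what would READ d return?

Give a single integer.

Initial committed: {b=18, d=19}
Op 1: BEGIN: in_txn=True, pending={}
Op 2: UPDATE d=11 (pending; pending now {d=11})
Op 3: COMMIT: merged ['d'] into committed; committed now {b=18, d=11}
Op 4: UPDATE d=25 (auto-commit; committed d=25)
After op 4: visible(d) = 25 (pending={}, committed={b=18, d=25})

Answer: 25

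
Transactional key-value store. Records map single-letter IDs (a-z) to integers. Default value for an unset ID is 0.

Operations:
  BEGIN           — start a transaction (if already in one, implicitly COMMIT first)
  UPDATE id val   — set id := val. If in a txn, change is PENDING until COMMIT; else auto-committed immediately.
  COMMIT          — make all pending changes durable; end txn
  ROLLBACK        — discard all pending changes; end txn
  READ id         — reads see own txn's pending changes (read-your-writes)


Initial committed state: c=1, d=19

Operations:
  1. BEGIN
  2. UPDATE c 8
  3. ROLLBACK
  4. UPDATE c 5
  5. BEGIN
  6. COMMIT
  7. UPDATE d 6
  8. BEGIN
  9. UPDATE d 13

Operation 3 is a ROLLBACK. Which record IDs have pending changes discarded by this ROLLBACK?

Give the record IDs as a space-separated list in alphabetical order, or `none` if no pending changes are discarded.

Initial committed: {c=1, d=19}
Op 1: BEGIN: in_txn=True, pending={}
Op 2: UPDATE c=8 (pending; pending now {c=8})
Op 3: ROLLBACK: discarded pending ['c']; in_txn=False
Op 4: UPDATE c=5 (auto-commit; committed c=5)
Op 5: BEGIN: in_txn=True, pending={}
Op 6: COMMIT: merged [] into committed; committed now {c=5, d=19}
Op 7: UPDATE d=6 (auto-commit; committed d=6)
Op 8: BEGIN: in_txn=True, pending={}
Op 9: UPDATE d=13 (pending; pending now {d=13})
ROLLBACK at op 3 discards: ['c']

Answer: c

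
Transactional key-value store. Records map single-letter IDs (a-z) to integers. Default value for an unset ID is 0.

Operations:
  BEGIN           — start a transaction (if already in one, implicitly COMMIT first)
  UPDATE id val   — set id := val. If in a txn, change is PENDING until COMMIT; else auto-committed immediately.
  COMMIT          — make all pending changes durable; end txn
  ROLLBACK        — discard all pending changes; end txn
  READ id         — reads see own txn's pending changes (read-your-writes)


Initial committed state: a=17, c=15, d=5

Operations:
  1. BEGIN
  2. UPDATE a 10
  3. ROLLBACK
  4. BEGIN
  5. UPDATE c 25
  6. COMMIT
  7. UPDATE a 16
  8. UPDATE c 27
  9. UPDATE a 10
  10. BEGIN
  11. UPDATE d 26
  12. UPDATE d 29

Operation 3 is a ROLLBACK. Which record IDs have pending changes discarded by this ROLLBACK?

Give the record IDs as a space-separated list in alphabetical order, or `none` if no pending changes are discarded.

Initial committed: {a=17, c=15, d=5}
Op 1: BEGIN: in_txn=True, pending={}
Op 2: UPDATE a=10 (pending; pending now {a=10})
Op 3: ROLLBACK: discarded pending ['a']; in_txn=False
Op 4: BEGIN: in_txn=True, pending={}
Op 5: UPDATE c=25 (pending; pending now {c=25})
Op 6: COMMIT: merged ['c'] into committed; committed now {a=17, c=25, d=5}
Op 7: UPDATE a=16 (auto-commit; committed a=16)
Op 8: UPDATE c=27 (auto-commit; committed c=27)
Op 9: UPDATE a=10 (auto-commit; committed a=10)
Op 10: BEGIN: in_txn=True, pending={}
Op 11: UPDATE d=26 (pending; pending now {d=26})
Op 12: UPDATE d=29 (pending; pending now {d=29})
ROLLBACK at op 3 discards: ['a']

Answer: a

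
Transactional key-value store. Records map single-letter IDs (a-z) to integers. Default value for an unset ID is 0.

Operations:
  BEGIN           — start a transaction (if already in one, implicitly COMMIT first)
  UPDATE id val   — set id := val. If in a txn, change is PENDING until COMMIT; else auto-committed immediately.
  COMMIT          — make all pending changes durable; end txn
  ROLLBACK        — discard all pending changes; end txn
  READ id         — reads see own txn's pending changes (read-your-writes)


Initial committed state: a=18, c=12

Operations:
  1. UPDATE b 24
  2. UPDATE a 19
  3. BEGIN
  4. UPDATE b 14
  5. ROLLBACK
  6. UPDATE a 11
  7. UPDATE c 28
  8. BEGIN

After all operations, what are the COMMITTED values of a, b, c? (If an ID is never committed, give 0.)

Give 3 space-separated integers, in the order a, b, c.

Initial committed: {a=18, c=12}
Op 1: UPDATE b=24 (auto-commit; committed b=24)
Op 2: UPDATE a=19 (auto-commit; committed a=19)
Op 3: BEGIN: in_txn=True, pending={}
Op 4: UPDATE b=14 (pending; pending now {b=14})
Op 5: ROLLBACK: discarded pending ['b']; in_txn=False
Op 6: UPDATE a=11 (auto-commit; committed a=11)
Op 7: UPDATE c=28 (auto-commit; committed c=28)
Op 8: BEGIN: in_txn=True, pending={}
Final committed: {a=11, b=24, c=28}

Answer: 11 24 28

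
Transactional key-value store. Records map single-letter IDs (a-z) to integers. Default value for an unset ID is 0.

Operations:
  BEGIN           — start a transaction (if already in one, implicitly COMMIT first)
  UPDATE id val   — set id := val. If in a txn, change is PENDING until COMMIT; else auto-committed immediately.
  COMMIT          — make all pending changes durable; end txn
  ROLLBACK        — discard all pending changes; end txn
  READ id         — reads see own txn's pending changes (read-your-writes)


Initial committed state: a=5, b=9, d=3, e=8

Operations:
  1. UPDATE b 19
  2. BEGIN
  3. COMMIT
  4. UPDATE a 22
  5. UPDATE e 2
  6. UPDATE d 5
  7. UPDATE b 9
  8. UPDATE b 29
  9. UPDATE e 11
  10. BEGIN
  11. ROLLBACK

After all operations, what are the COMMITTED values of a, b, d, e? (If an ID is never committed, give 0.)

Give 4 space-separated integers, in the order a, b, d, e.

Initial committed: {a=5, b=9, d=3, e=8}
Op 1: UPDATE b=19 (auto-commit; committed b=19)
Op 2: BEGIN: in_txn=True, pending={}
Op 3: COMMIT: merged [] into committed; committed now {a=5, b=19, d=3, e=8}
Op 4: UPDATE a=22 (auto-commit; committed a=22)
Op 5: UPDATE e=2 (auto-commit; committed e=2)
Op 6: UPDATE d=5 (auto-commit; committed d=5)
Op 7: UPDATE b=9 (auto-commit; committed b=9)
Op 8: UPDATE b=29 (auto-commit; committed b=29)
Op 9: UPDATE e=11 (auto-commit; committed e=11)
Op 10: BEGIN: in_txn=True, pending={}
Op 11: ROLLBACK: discarded pending []; in_txn=False
Final committed: {a=22, b=29, d=5, e=11}

Answer: 22 29 5 11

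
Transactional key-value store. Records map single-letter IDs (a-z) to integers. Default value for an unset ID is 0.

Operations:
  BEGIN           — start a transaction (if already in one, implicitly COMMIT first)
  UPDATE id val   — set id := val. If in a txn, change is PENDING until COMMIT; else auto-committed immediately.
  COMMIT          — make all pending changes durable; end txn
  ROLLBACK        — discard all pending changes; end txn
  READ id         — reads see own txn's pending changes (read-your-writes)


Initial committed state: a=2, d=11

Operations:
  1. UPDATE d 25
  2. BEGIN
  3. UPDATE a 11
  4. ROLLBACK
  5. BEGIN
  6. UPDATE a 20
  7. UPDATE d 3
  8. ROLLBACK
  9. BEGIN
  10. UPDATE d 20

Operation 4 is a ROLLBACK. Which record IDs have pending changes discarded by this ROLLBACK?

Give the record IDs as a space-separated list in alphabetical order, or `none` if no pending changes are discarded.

Initial committed: {a=2, d=11}
Op 1: UPDATE d=25 (auto-commit; committed d=25)
Op 2: BEGIN: in_txn=True, pending={}
Op 3: UPDATE a=11 (pending; pending now {a=11})
Op 4: ROLLBACK: discarded pending ['a']; in_txn=False
Op 5: BEGIN: in_txn=True, pending={}
Op 6: UPDATE a=20 (pending; pending now {a=20})
Op 7: UPDATE d=3 (pending; pending now {a=20, d=3})
Op 8: ROLLBACK: discarded pending ['a', 'd']; in_txn=False
Op 9: BEGIN: in_txn=True, pending={}
Op 10: UPDATE d=20 (pending; pending now {d=20})
ROLLBACK at op 4 discards: ['a']

Answer: a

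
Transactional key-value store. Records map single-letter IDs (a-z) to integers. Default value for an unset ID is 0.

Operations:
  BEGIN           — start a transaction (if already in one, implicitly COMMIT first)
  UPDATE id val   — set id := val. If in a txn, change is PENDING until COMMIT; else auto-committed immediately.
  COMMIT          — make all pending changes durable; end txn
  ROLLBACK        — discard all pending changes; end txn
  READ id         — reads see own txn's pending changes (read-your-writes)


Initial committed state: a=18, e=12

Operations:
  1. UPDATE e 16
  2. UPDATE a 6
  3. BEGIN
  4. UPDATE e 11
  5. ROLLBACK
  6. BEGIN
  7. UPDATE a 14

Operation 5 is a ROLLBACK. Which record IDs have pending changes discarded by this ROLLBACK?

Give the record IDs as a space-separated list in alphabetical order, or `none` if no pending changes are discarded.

Answer: e

Derivation:
Initial committed: {a=18, e=12}
Op 1: UPDATE e=16 (auto-commit; committed e=16)
Op 2: UPDATE a=6 (auto-commit; committed a=6)
Op 3: BEGIN: in_txn=True, pending={}
Op 4: UPDATE e=11 (pending; pending now {e=11})
Op 5: ROLLBACK: discarded pending ['e']; in_txn=False
Op 6: BEGIN: in_txn=True, pending={}
Op 7: UPDATE a=14 (pending; pending now {a=14})
ROLLBACK at op 5 discards: ['e']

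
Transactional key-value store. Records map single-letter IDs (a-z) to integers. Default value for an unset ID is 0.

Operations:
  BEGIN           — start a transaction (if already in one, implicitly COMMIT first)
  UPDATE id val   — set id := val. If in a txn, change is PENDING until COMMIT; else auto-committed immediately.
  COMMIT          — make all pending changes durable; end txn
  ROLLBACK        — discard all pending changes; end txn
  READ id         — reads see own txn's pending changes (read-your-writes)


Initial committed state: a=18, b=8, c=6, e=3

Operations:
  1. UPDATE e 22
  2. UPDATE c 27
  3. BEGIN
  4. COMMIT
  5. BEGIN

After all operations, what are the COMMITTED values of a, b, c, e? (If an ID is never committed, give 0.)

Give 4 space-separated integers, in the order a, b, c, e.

Answer: 18 8 27 22

Derivation:
Initial committed: {a=18, b=8, c=6, e=3}
Op 1: UPDATE e=22 (auto-commit; committed e=22)
Op 2: UPDATE c=27 (auto-commit; committed c=27)
Op 3: BEGIN: in_txn=True, pending={}
Op 4: COMMIT: merged [] into committed; committed now {a=18, b=8, c=27, e=22}
Op 5: BEGIN: in_txn=True, pending={}
Final committed: {a=18, b=8, c=27, e=22}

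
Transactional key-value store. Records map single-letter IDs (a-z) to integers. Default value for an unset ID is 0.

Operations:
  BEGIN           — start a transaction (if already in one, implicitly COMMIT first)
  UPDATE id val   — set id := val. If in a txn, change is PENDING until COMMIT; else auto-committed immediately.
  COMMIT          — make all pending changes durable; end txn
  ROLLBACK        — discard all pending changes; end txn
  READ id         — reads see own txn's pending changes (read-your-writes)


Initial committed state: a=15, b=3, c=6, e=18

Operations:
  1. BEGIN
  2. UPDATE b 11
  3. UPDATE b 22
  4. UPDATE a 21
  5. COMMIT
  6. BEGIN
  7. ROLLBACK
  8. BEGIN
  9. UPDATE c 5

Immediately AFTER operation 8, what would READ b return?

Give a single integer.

Answer: 22

Derivation:
Initial committed: {a=15, b=3, c=6, e=18}
Op 1: BEGIN: in_txn=True, pending={}
Op 2: UPDATE b=11 (pending; pending now {b=11})
Op 3: UPDATE b=22 (pending; pending now {b=22})
Op 4: UPDATE a=21 (pending; pending now {a=21, b=22})
Op 5: COMMIT: merged ['a', 'b'] into committed; committed now {a=21, b=22, c=6, e=18}
Op 6: BEGIN: in_txn=True, pending={}
Op 7: ROLLBACK: discarded pending []; in_txn=False
Op 8: BEGIN: in_txn=True, pending={}
After op 8: visible(b) = 22 (pending={}, committed={a=21, b=22, c=6, e=18})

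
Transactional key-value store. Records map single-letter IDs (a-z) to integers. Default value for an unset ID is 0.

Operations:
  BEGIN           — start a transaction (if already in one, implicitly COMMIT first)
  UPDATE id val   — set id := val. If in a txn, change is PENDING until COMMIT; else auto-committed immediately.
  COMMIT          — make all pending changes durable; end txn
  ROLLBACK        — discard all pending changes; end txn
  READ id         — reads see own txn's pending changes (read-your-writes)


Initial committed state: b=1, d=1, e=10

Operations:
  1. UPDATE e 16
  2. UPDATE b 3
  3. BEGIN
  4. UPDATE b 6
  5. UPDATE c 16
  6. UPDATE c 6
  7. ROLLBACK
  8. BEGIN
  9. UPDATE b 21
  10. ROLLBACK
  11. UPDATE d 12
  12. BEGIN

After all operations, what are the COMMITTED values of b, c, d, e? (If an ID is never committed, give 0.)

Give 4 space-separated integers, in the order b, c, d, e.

Answer: 3 0 12 16

Derivation:
Initial committed: {b=1, d=1, e=10}
Op 1: UPDATE e=16 (auto-commit; committed e=16)
Op 2: UPDATE b=3 (auto-commit; committed b=3)
Op 3: BEGIN: in_txn=True, pending={}
Op 4: UPDATE b=6 (pending; pending now {b=6})
Op 5: UPDATE c=16 (pending; pending now {b=6, c=16})
Op 6: UPDATE c=6 (pending; pending now {b=6, c=6})
Op 7: ROLLBACK: discarded pending ['b', 'c']; in_txn=False
Op 8: BEGIN: in_txn=True, pending={}
Op 9: UPDATE b=21 (pending; pending now {b=21})
Op 10: ROLLBACK: discarded pending ['b']; in_txn=False
Op 11: UPDATE d=12 (auto-commit; committed d=12)
Op 12: BEGIN: in_txn=True, pending={}
Final committed: {b=3, d=12, e=16}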